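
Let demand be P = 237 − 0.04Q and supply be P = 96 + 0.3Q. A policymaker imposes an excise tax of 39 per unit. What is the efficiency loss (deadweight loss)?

2236.76

Competitive equilibrium: 237 − 0.04Q = 96 + 0.3Q → Q* = 414.70588, P* = 220.41176.
With the tax, the buyer price exceeds the seller price by 39: (237 − 0.04Q) − (96 + 0.3Q) = 39 → Q' = 300.
ΔQ = 414.70588 − 300 = 114.70588; the wedge equals the tax, 39.
Welfare loss = ½ × 114.70588 × 39 = 2236.76.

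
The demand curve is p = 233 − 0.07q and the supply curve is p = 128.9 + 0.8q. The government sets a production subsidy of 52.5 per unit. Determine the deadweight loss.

Competitive equilibrium: 233 − 0.07q = 128.9 + 0.8q → q* = 119.6552, p* = 224.6241.
The subsidy lowers effective supply by 52.5: p = 76.4 + 0.8q.
New quantity: 233 − 0.07q = 76.4 + 0.8q → q' = 180.
Overproduction Δq = 180 − 119.6552 = 60.3448; wedge = subsidy = 52.5.
DWL = ½ × 60.3448 × 52.5 = 1584.05.

1584.05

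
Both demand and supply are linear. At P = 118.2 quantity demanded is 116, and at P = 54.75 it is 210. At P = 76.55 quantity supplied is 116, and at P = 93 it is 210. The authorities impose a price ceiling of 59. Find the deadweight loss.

9471.65

Demand slope = (54.75 − 118.2)/(210 − 116) = −0.675, so P = 196.5 − 0.675Q.
Supply slope = (93 − 76.55)/(210 − 116) = 0.175, so P = 56.25 + 0.175Q.
Competitive equilibrium: 196.5 − 0.675Q = 56.25 + 0.175Q → Q* = 165, P* = 85.125.
At the ceiling P = 59, quantity supplied = (59 − 56.25)/0.175 = 15.714286.
Willingness to pay at Q' = 15.714286: 196.5 − 0.675·15.714286 = 185.892857.
ΔQ = 165 − 15.714286 = 149.285714; wedge = 185.892857 − 59 = 126.892857.
The triangle = ½ × 149.285714 × 126.892857 = 9471.65.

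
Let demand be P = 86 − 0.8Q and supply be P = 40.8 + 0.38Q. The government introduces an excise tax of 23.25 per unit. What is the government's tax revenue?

Competitive equilibrium: 86 − 0.8Q = 40.8 + 0.38Q → Q* = 38.3051, P* = 55.3559.
With the tax, the buyer price exceeds the seller price by 23.25: (86 − 0.8Q) − (40.8 + 0.38Q) = 23.25 → Q' = 18.6017.
Tax revenue = 23.25 × 18.6017 = 432.49.

432.49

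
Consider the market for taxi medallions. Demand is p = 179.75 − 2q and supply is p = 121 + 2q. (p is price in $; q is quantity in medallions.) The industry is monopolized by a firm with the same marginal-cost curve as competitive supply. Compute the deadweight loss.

Competitive equilibrium: 179.75 − 2q = 121 + 2q → q* = 14.6875, p* = 150.375.
Marginal revenue: MR = 179.75 − 4q. Set MR = MC: 179.75 − 4q = 121 + 2q → q_m = 9.7917.
Price p_m = 179.75 − 2·9.7917 = 160.1666; MC(q_m) = 121 + 2·9.7917 = 140.5834.
Competitive q* = 14.6875, so Δq = 4.8958; wedge = 160.1666 − 140.5834 = 19.5832.
Welfare loss = ½ × 4.8958 × 19.5832 = $47.94.

$47.94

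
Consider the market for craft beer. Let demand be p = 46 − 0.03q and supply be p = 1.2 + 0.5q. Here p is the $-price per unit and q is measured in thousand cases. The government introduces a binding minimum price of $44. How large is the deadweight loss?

$84.55 thousand

Competitive equilibrium: 46 − 0.03q = 1.2 + 0.5q → q* = 84.528302, p* = 43.464151.
At the floor p = 44, quantity demanded = (46 − 44)/0.03 = 66.666667.
Sellers' marginal cost at q' = 66.666667: 1.2 + 0.5·66.666667 = 34.533334.
Δq = 84.528302 − 66.666667 = 17.861635; wedge = 44 − 34.533334 = 9.466666.
The triangle = ½ × 17.861635 × 9.466666 = $84.55 thousand.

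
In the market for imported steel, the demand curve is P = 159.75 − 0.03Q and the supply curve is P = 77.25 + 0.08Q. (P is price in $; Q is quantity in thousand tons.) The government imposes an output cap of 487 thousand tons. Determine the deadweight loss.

$3804.295 thousand

Competitive equilibrium: 159.75 − 0.03Q = 77.25 + 0.08Q → Q* = 750, P* = 137.25.
At Q = 487: demand price = 159.75 − 0.03·487 = 145.14; supply price = 77.25 + 0.08·487 = 116.21.
ΔQ = 750 − 487 = 263; wedge = 145.14 − 116.21 = 28.93.
DWL = ½ × 263 × 28.93 = $3804.295 thousand.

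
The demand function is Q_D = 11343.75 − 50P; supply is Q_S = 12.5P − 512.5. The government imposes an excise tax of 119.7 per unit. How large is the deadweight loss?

In inverse form: demand P = 226.875 − 0.02Q, supply P = 41 + 0.08Q.
Competitive equilibrium: 226.875 − 0.02Q = 41 + 0.08Q → Q* = 1858.75, P* = 189.7.
With the tax, the buyer price exceeds the seller price by 119.7: (226.875 − 0.02Q) − (41 + 0.08Q) = 119.7 → Q' = 661.75.
ΔQ = 1858.75 − 661.75 = 1197; the wedge equals the tax, 119.7.
Welfare loss = ½ × 1197 × 119.7 = 71640.45.

71640.45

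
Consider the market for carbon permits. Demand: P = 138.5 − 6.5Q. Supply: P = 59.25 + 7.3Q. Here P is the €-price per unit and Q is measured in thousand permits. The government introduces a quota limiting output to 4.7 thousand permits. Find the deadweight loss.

Competitive equilibrium: 138.5 − 6.5Q = 59.25 + 7.3Q → Q* = 5.7428, P* = 101.1721.
At Q = 4.7: demand price = 138.5 − 6.5·4.7 = 107.95; supply price = 59.25 + 7.3·4.7 = 93.56.
ΔQ = 5.7428 − 4.7 = 1.0428; wedge = 107.95 − 93.56 = 14.39.
The triangle = ½ × 1.0428 × 14.39 = €7.50 thousand.

€7.50 thousand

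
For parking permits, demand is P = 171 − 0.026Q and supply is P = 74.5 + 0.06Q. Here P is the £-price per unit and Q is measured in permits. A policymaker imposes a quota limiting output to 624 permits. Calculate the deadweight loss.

Competitive equilibrium: 171 − 0.026Q = 74.5 + 0.06Q → Q* = 1122.093, P* = 141.8256.
At Q = 624: demand price = 171 − 0.026·624 = 154.776; supply price = 74.5 + 0.06·624 = 111.94.
ΔQ = 1122.093 − 624 = 498.093; wedge = 154.776 − 111.94 = 42.836.
The triangle = ½ × 498.093 × 42.836 = £10668.16.

£10668.16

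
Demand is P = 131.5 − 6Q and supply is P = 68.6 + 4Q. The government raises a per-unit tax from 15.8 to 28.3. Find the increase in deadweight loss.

27.56

Competitive equilibrium: 131.5 − 6Q = 68.6 + 4Q → Q* = 6.29, P* = 93.76.
For a per-unit tax t: ΔQ = t/10, so DWL = ½·t·(t/10) = t²/20.
At t = 15.8: DWL = 12.482. At t = 28.3: DWL = 40.045.
Increase = 40.045 − 12.482 = 27.56.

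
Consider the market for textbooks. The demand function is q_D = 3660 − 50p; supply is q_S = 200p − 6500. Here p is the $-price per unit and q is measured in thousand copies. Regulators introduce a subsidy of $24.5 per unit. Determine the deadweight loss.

$12005 thousand

In inverse form: demand p = 73.2 − 0.02q, supply p = 32.5 + 0.005q.
Competitive equilibrium: 73.2 − 0.02q = 32.5 + 0.005q → q* = 1628, p* = 40.64.
The subsidy lowers effective supply by 24.5: p = 8 + 0.005q.
New quantity: 73.2 − 0.02q = 8 + 0.005q → q' = 2608.
Overproduction Δq = 2608 − 1628 = 980; wedge = subsidy = 24.5.
DWL = ½ × 980 × 24.5 = $12005 thousand.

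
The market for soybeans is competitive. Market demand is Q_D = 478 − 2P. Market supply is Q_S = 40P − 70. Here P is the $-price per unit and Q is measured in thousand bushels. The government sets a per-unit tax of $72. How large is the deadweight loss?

In inverse form: demand P = 239 − 0.5Q, supply P = 1.75 + 0.025Q.
Competitive equilibrium: 239 − 0.5Q = 1.75 + 0.025Q → Q* = 451.9048, P* = 13.0476.
With the tax, the buyer price exceeds the seller price by 72: (239 − 0.5Q) − (1.75 + 0.025Q) = 72 → Q' = 314.7619.
ΔQ = 451.9048 − 314.7619 = 137.1429; the wedge equals the tax, 72.
Deadweight loss = ½ × 137.1429 × 72 = $4937.14 thousand.

$4937.14 thousand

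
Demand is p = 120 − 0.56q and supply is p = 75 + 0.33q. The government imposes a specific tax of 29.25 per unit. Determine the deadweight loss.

Competitive equilibrium: 120 − 0.56q = 75 + 0.33q → q* = 50.5618, p* = 91.6854.
With the tax, the buyer price exceeds the seller price by 29.25: (120 − 0.56q) − (75 + 0.33q) = 29.25 → q' = 17.6966.
Δq = 50.5618 − 17.6966 = 32.8652; the wedge equals the tax, 29.25.
Welfare loss = ½ × 32.8652 × 29.25 = 480.65.

480.65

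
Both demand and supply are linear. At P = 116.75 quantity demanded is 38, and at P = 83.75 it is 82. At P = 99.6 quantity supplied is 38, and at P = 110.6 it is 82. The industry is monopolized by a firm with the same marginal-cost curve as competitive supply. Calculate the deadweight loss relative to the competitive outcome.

279.32

Demand slope = (83.75 − 116.75)/(82 − 38) = −0.75, so P = 145.25 − 0.75Q.
Supply slope = (110.6 − 99.6)/(82 − 38) = 0.25, so P = 90.1 + 0.25Q.
Competitive equilibrium: 145.25 − 0.75Q = 90.1 + 0.25Q → Q* = 55.15, P* = 103.8875.
Marginal revenue: MR = 145.25 − 1.5Q. Set MR = MC: 145.25 − 1.5Q = 90.1 + 0.25Q → Q_m = 31.5143.
Price P_m = 145.25 − 0.75·31.5143 = 121.6143; MC(Q_m) = 90.1 + 0.25·31.5143 = 97.9786.
Competitive Q* = 55.15, so ΔQ = 23.6357; wedge = 121.6143 − 97.9786 = 23.6357.
Deadweight loss = ½ × 23.6357 × 23.6357 = 279.32.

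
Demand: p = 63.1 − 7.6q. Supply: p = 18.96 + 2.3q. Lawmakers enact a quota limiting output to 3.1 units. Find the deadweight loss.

Competitive equilibrium: 63.1 − 7.6q = 18.96 + 2.3q → q* = 4.4586, p* = 29.2147.
At q = 3.1: demand price = 63.1 − 7.6·3.1 = 39.54; supply price = 18.96 + 2.3·3.1 = 26.09.
Δq = 4.4586 − 3.1 = 1.3586; wedge = 39.54 − 26.09 = 13.45.
Welfare loss = ½ × 1.3586 × 13.45 = 9.14.

9.14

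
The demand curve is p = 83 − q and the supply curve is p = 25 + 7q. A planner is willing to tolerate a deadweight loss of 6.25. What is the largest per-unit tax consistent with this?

10

Competitive equilibrium: 83 − q = 25 + 7q → q* = 7.25, p* = 75.75.
A tax t gives Δq = t/8 and wedge t, so DWL = t²/16.
t²/16 = 6.25 → t² = 100 → t = 10.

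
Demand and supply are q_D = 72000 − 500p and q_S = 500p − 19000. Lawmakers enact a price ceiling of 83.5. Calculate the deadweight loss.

In inverse form: demand p = 144 − 0.002q, supply p = 38 + 0.002q.
Competitive equilibrium: 144 − 0.002q = 38 + 0.002q → q* = 26500, p* = 91.
At the ceiling p = 83.5, quantity supplied = (83.5 − 38)/0.002 = 22750.
Willingness to pay at q' = 22750: 144 − 0.002·22750 = 98.5.
Δq = 26500 − 22750 = 3750; wedge = 98.5 − 83.5 = 15.
Deadweight loss = ½ × 3750 × 15 = 28125.

28125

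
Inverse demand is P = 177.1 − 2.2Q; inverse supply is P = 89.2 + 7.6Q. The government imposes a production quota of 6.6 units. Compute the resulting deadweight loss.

Competitive equilibrium: 177.1 − 2.2Q = 89.2 + 7.6Q → Q* = 8.9694, P* = 157.3673.
At Q = 6.6: demand price = 177.1 − 2.2·6.6 = 162.58; supply price = 89.2 + 7.6·6.6 = 139.36.
ΔQ = 8.9694 − 6.6 = 2.3694; wedge = 162.58 − 139.36 = 23.22.
Deadweight loss = ½ × 2.3694 × 23.22 = 27.51.

27.51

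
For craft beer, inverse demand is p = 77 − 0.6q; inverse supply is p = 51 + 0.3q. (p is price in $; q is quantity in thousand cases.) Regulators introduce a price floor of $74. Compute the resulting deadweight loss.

Competitive equilibrium: 77 − 0.6q = 51 + 0.3q → q* = 28.8889, p* = 59.6667.
At the floor p = 74, quantity demanded = (77 − 74)/0.6 = 5.
Sellers' marginal cost at q' = 5: 51 + 0.3·5 = 52.5.
Δq = 28.8889 − 5 = 23.8889; wedge = 74 − 52.5 = 21.5.
Welfare loss = ½ × 23.8889 × 21.5 = $256.81 thousand.

$256.81 thousand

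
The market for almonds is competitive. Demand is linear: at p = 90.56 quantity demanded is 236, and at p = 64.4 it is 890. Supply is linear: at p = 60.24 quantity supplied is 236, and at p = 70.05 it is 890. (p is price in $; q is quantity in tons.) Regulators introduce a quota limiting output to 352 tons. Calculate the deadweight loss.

$5210.21

Demand slope = (64.4 − 90.56)/(890 − 236) = −0.04, so p = 100 − 0.04q.
Supply slope = (70.05 − 60.24)/(890 − 236) = 0.015, so p = 56.7 + 0.015q.
Competitive equilibrium: 100 − 0.04q = 56.7 + 0.015q → q* = 787.2727, p* = 68.5091.
At q = 352: demand price = 100 − 0.04·352 = 85.92; supply price = 56.7 + 0.015·352 = 61.98.
Δq = 787.2727 − 352 = 435.2727; wedge = 85.92 − 61.98 = 23.94.
DWL = ½ × 435.2727 × 23.94 = $5210.21.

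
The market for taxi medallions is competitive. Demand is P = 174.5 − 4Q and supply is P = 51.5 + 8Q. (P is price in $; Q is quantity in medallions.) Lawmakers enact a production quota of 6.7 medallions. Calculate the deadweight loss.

Competitive equilibrium: 174.5 − 4Q = 51.5 + 8Q → Q* = 10.25, P* = 133.5.
At Q = 6.7: demand price = 174.5 − 4·6.7 = 147.7; supply price = 51.5 + 8·6.7 = 105.1.
ΔQ = 10.25 − 6.7 = 3.55; wedge = 147.7 − 105.1 = 42.6.
The triangle = ½ × 3.55 × 42.6 = $75.615.

$75.615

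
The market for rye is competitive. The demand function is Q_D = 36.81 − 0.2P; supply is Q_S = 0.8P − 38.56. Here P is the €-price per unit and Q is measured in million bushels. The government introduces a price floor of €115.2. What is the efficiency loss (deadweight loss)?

€198.30 million

In inverse form: demand P = 184.05 − 5Q, supply P = 48.2 + 1.25Q.
Competitive equilibrium: 184.05 − 5Q = 48.2 + 1.25Q → Q* = 21.736, P* = 75.37.
At the floor P = 115.2, quantity demanded = (184.05 − 115.2)/5 = 13.77.
Sellers' marginal cost at Q' = 13.77: 48.2 + 1.25·13.77 = 65.4125.
ΔQ = 21.736 − 13.77 = 7.966; wedge = 115.2 − 65.4125 = 49.7875.
Welfare loss = ½ × 7.966 × 49.7875 = €198.30 million.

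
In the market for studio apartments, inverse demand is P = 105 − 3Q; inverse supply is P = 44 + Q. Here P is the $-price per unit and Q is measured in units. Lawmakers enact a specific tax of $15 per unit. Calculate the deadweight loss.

$28.125

Competitive equilibrium: 105 − 3Q = 44 + Q → Q* = 15.25, P* = 59.25.
With the tax, the buyer price exceeds the seller price by 15: (105 − 3Q) − (44 + Q) = 15 → Q' = 11.5.
ΔQ = 15.25 − 11.5 = 3.75; the wedge equals the tax, 15.
Deadweight loss = ½ × 3.75 × 15 = $28.125.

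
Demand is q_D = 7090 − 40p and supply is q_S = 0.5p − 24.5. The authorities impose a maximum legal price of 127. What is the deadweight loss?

599.51

In inverse form: demand p = 177.25 − 0.025q, supply p = 49 + 2q.
Competitive equilibrium: 177.25 − 0.025q = 49 + 2q → q* = 63.3333, p* = 175.6667.
At the ceiling p = 127, quantity supplied = (127 − 49)/2 = 39.
Willingness to pay at q' = 39: 177.25 − 0.025·39 = 176.275.
Δq = 63.3333 − 39 = 24.3333; wedge = 176.275 − 127 = 49.275.
DWL = ½ × 24.3333 × 49.275 = 599.51.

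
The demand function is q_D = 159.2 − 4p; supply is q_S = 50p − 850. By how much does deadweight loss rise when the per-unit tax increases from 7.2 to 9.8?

In inverse form: demand p = 39.8 − 0.25q, supply p = 17 + 0.02q.
Competitive equilibrium: 39.8 − 0.25q = 17 + 0.02q → q* = 84.4444, p* = 18.6889.
For a per-unit tax t: Δq = t/0.27, so DWL = ½·t·(t/0.27) = t²/0.54.
At t = 7.2: DWL = 96. At t = 9.8: DWL = 177.852.
Increase = 177.852 − 96 = 81.85.

81.85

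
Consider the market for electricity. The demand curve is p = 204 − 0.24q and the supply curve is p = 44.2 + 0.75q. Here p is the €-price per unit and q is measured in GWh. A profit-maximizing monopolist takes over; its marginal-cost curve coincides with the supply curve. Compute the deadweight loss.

€491.02

Competitive equilibrium: 204 − 0.24q = 44.2 + 0.75q → q* = 161.4141, p* = 165.2606.
Marginal revenue: MR = 204 − 0.48q. Set MR = MC: 204 − 0.48q = 44.2 + 0.75q → q_m = 129.9187.
Price p_m = 204 − 0.24·129.9187 = 172.8195; MC(q_m) = 44.2 + 0.75·129.9187 = 141.639.
Competitive q* = 161.4141, so Δq = 31.4954; wedge = 172.8195 − 141.639 = 31.1805.
The triangle = ½ × 31.4954 × 31.1805 = €491.02.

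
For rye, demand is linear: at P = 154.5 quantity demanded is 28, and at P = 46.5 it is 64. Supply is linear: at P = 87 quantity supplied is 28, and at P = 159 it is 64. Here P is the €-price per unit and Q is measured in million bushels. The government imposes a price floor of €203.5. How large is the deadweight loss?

€2225.07 million

Demand slope = (46.5 − 154.5)/(64 − 28) = −3, so P = 238.5 − 3Q.
Supply slope = (159 − 87)/(64 − 28) = 2, so P = 31 + 2Q.
Competitive equilibrium: 238.5 − 3Q = 31 + 2Q → Q* = 41.5, P* = 114.
At the floor P = 203.5, quantity demanded = (238.5 − 203.5)/3 = 11.6667.
Sellers' marginal cost at Q' = 11.6667: 31 + 2·11.6667 = 54.3334.
ΔQ = 41.5 − 11.6667 = 29.8333; wedge = 203.5 − 54.3334 = 149.1666.
DWL = ½ × 29.8333 × 149.1666 = €2225.07 million.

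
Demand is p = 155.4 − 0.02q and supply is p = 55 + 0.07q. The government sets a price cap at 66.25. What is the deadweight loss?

41027.48

Competitive equilibrium: 155.4 − 0.02q = 55 + 0.07q → q* = 1115.5556, p* = 133.0889.
At the ceiling p = 66.25, quantity supplied = (66.25 − 55)/0.07 = 160.7143.
Willingness to pay at q' = 160.7143: 155.4 − 0.02·160.7143 = 152.1857.
Δq = 1115.5556 − 160.7143 = 954.8413; wedge = 152.1857 − 66.25 = 85.9357.
Welfare loss = ½ × 954.8413 × 85.9357 = 41027.48.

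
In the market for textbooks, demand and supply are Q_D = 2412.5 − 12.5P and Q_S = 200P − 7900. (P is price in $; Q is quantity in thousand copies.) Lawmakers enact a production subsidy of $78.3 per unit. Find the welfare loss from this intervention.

In inverse form: demand P = 193 − 0.08Q, supply P = 39.5 + 0.005Q.
Competitive equilibrium: 193 − 0.08Q = 39.5 + 0.005Q → Q* = 1805.8824, P* = 48.5294.
The subsidy lowers effective supply by 78.3: P = 0.005Q − 38.8.
New quantity: 193 − 0.08Q = 0.005Q − 38.8 → Q' = 2727.0588.
Overproduction ΔQ = 2727.0588 − 1805.8824 = 921.1764; wedge = subsidy = 78.3.
Deadweight loss = ½ × 921.1764 × 78.3 = $36064.06 thousand.

$36064.06 thousand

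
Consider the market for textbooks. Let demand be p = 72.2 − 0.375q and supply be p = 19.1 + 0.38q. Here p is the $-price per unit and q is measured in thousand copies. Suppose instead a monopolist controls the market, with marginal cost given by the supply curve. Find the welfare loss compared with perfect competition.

$205.64 thousand

Competitive equilibrium: 72.2 − 0.375q = 19.1 + 0.38q → q* = 70.3311, p* = 45.8258.
Marginal revenue: MR = 72.2 − 0.75q. Set MR = MC: 72.2 − 0.75q = 19.1 + 0.38q → q_m = 46.9912.
Price p_m = 72.2 − 0.375·46.9912 = 54.5783; MC(q_m) = 19.1 + 0.38·46.9912 = 36.9567.
Competitive q* = 70.3311, so Δq = 23.3399; wedge = 54.5783 − 36.9567 = 17.6216.
DWL = ½ × 23.3399 × 17.6216 = $205.64 thousand.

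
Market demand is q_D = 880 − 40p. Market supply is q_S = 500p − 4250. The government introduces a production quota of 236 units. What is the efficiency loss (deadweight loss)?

940.896

In inverse form: demand p = 22 − 0.025q, supply p = 8.5 + 0.002q.
Competitive equilibrium: 22 − 0.025q = 8.5 + 0.002q → q* = 500, p* = 9.5.
At q = 236: demand price = 22 − 0.025·236 = 16.1; supply price = 8.5 + 0.002·236 = 8.972.
Δq = 500 − 236 = 264; wedge = 16.1 − 8.972 = 7.128.
DWL = ½ × 264 × 7.128 = 940.896.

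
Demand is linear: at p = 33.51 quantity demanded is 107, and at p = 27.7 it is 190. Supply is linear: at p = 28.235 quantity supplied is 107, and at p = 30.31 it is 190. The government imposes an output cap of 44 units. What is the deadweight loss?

667.30

Demand slope = (27.7 − 33.51)/(190 − 107) = −0.07, so p = 41 − 0.07q.
Supply slope = (30.31 − 28.235)/(190 − 107) = 0.025, so p = 25.56 + 0.025q.
Competitive equilibrium: 41 − 0.07q = 25.56 + 0.025q → q* = 162.5263, p* = 29.6232.
At q = 44: demand price = 41 − 0.07·44 = 37.92; supply price = 25.56 + 0.025·44 = 26.66.
Δq = 162.5263 − 44 = 118.5263; wedge = 37.92 − 26.66 = 11.26.
Deadweight loss = ½ × 118.5263 × 11.26 = 667.30.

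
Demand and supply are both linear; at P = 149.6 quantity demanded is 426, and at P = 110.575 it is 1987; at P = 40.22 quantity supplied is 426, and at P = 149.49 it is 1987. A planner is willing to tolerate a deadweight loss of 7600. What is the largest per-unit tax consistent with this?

Demand slope = (110.575 − 149.6)/(1987 − 426) = −0.025, so P = 160.25 − 0.025Q.
Supply slope = (149.49 − 40.22)/(1987 − 426) = 0.07, so P = 10.4 + 0.07Q.
Competitive equilibrium: 160.25 − 0.025Q = 10.4 + 0.07Q → Q* = 1577.3684, P* = 120.8158.
A tax t gives ΔQ = t/0.095 and wedge t, so DWL = t²/0.19.
t²/0.19 = 7600 → t² = 1444 → t = 38.

38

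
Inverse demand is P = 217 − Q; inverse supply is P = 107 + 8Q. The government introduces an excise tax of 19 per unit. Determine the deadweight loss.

20.06

Competitive equilibrium: 217 − Q = 107 + 8Q → Q* = 12.2222, P* = 204.7778.
With the tax, the buyer price exceeds the seller price by 19: (217 − Q) − (107 + 8Q) = 19 → Q' = 10.1111.
ΔQ = 12.2222 − 10.1111 = 2.1111; the wedge equals the tax, 19.
The triangle = ½ × 2.1111 × 19 = 20.06.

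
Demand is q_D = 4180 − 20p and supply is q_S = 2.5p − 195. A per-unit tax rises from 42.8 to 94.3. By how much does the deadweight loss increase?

7845.17

In inverse form: demand p = 209 − 0.05q, supply p = 78 + 0.4q.
Competitive equilibrium: 209 − 0.05q = 78 + 0.4q → q* = 291.1111, p* = 194.4444.
For a per-unit tax t: Δq = t/0.45, so DWL = ½·t·(t/0.45) = t²/0.9.
At t = 42.8: DWL = 2035.378. At t = 94.3: DWL = 9880.544.
Increase = 9880.544 − 2035.378 = 7845.17.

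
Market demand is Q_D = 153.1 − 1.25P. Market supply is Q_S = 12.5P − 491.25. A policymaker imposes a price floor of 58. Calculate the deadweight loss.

In inverse form: demand P = 122.48 − 0.8Q, supply P = 39.3 + 0.08Q.
Competitive equilibrium: 122.48 − 0.8Q = 39.3 + 0.08Q → Q* = 94.5227, P* = 46.8618.
At the floor P = 58, quantity demanded = (122.48 − 58)/0.8 = 80.6.
Sellers' marginal cost at Q' = 80.6: 39.3 + 0.08·80.6 = 45.748.
ΔQ = 94.5227 − 80.6 = 13.9227; wedge = 58 − 45.748 = 12.252.
Welfare loss = ½ × 13.9227 × 12.252 = 85.29.

85.29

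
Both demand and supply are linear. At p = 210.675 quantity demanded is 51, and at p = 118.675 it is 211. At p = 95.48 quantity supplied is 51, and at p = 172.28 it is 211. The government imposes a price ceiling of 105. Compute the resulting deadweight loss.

4211.84

Demand slope = (118.675 − 210.675)/(211 − 51) = −0.575, so p = 240 − 0.575q.
Supply slope = (172.28 − 95.48)/(211 − 51) = 0.48, so p = 71 + 0.48q.
Competitive equilibrium: 240 − 0.575q = 71 + 0.48q → q* = 160.18957, p* = 147.891.
At the ceiling p = 105, quantity supplied = (105 − 71)/0.48 = 70.83333.
Willingness to pay at q' = 70.83333: 240 − 0.575·70.83333 = 199.27084.
Δq = 160.18957 − 70.83333 = 89.35624; wedge = 199.27084 − 105 = 94.27084.
DWL = ½ × 89.35624 × 94.27084 = 4211.84.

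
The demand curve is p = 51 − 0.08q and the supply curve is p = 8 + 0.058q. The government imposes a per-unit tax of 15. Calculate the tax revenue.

Competitive equilibrium: 51 − 0.08q = 8 + 0.058q → q* = 311.5942, p* = 26.0725.
With the tax, the buyer price exceeds the seller price by 15: (51 − 0.08q) − (8 + 0.058q) = 15 → q' = 202.8986.
Tax revenue = 15 × 202.8986 = 3043.48.

3043.48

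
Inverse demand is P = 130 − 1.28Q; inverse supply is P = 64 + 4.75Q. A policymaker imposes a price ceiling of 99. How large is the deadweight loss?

38.57

Competitive equilibrium: 130 − 1.28Q = 64 + 4.75Q → Q* = 10.9453, P* = 115.99.
At the ceiling P = 99, quantity supplied = (99 − 64)/4.75 = 7.3684.
Willingness to pay at Q' = 7.3684: 130 − 1.28·7.3684 = 120.5684.
ΔQ = 10.9453 − 7.3684 = 3.5769; wedge = 120.5684 − 99 = 21.5684.
The triangle = ½ × 3.5769 × 21.5684 = 38.57.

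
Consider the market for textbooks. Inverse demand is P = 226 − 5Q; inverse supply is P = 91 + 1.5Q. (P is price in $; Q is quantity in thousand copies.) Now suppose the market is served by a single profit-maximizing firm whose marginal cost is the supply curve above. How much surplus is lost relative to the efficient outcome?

Competitive equilibrium: 226 − 5Q = 91 + 1.5Q → Q* = 20.7692, P* = 122.1538.
Marginal revenue: MR = 226 − 10Q. Set MR = MC: 226 − 10Q = 91 + 1.5Q → Q_m = 11.7391.
Price P_m = 226 − 5·11.7391 = 167.3045; MC(Q_m) = 91 + 1.5·11.7391 = 108.6087.
Competitive Q* = 20.7692, so ΔQ = 9.0301; wedge = 167.3045 − 108.6087 = 58.6958.
Welfare loss = ½ × 9.0301 × 58.6958 = $265.01 thousand.

$265.01 thousand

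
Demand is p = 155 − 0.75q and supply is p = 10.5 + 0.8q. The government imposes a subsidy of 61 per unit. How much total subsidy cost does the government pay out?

Competitive equilibrium: 155 − 0.75q = 10.5 + 0.8q → q* = 93.2258, p* = 85.0806.
The subsidy lowers effective supply by 61: p = 0.8q − 50.5.
New quantity: 155 − 0.75q = 0.8q − 50.5 → q' = 132.5806.
Total subsidy cost = 61 × 132.5806 = 8087.42.

8087.42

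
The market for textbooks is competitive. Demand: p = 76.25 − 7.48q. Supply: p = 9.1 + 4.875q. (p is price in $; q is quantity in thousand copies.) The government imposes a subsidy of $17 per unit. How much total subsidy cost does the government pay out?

Competitive equilibrium: 76.25 − 7.48q = 9.1 + 4.875q → q* = 5.435, p* = 35.5959.
The subsidy lowers effective supply by 17: p = 4.875q − 7.9.
New quantity: 76.25 − 7.48q = 4.875q − 7.9 → q' = 6.811.
Total subsidy cost = 17 × 6.811 = $115.79 thousand.

$115.79 thousand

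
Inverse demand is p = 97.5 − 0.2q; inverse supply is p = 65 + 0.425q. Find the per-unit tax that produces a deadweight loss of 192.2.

15.5

Competitive equilibrium: 97.5 − 0.2q = 65 + 0.425q → q* = 52, p* = 87.1.
A tax t gives Δq = t/0.625 and wedge t, so DWL = t²/1.25.
t²/1.25 = 192.2 → t² = 240.25 → t = 15.5.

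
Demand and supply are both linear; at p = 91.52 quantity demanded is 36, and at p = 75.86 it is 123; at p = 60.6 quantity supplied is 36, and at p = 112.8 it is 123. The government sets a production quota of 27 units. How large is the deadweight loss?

922.72

Demand slope = (75.86 − 91.52)/(123 − 36) = −0.18, so p = 98 − 0.18q.
Supply slope = (112.8 − 60.6)/(123 − 36) = 0.6, so p = 39 + 0.6q.
Competitive equilibrium: 98 − 0.18q = 39 + 0.6q → q* = 75.641, p* = 84.3846.
At q = 27: demand price = 98 − 0.18·27 = 93.14; supply price = 39 + 0.6·27 = 55.2.
Δq = 75.641 − 27 = 48.641; wedge = 93.14 − 55.2 = 37.94.
The triangle = ½ × 48.641 × 37.94 = 922.72.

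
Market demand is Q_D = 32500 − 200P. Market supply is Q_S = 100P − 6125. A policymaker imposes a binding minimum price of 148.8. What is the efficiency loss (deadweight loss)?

120600.75

In inverse form: demand P = 162.5 − 0.005Q, supply P = 61.25 + 0.01Q.
Competitive equilibrium: 162.5 − 0.005Q = 61.25 + 0.01Q → Q* = 6750, P* = 128.75.
At the floor P = 148.8, quantity demanded = (162.5 − 148.8)/0.005 = 2740.
Sellers' marginal cost at Q' = 2740: 61.25 + 0.01·2740 = 88.65.
ΔQ = 6750 − 2740 = 4010; wedge = 148.8 − 88.65 = 60.15.
Deadweight loss = ½ × 4010 × 60.15 = 120600.75.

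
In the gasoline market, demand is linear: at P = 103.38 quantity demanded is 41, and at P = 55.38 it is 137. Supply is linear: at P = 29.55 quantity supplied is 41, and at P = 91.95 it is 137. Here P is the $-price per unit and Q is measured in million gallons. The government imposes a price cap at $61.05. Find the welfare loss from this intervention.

Demand slope = (55.38 − 103.38)/(137 − 41) = −0.5, so P = 123.88 − 0.5Q.
Supply slope = (91.95 − 29.55)/(137 − 41) = 0.65, so P = 2.9 + 0.65Q.
Competitive equilibrium: 123.88 − 0.5Q = 2.9 + 0.65Q → Q* = 105.2, P* = 71.28.
At the ceiling P = 61.05, quantity supplied = (61.05 − 2.9)/0.65 = 89.4615.
Willingness to pay at Q' = 89.4615: 123.88 − 0.5·89.4615 = 79.1493.
ΔQ = 105.2 − 89.4615 = 15.7385; wedge = 79.1493 − 61.05 = 18.0993.
Welfare loss = ½ × 15.7385 × 18.0993 = $142.43 million.

$142.43 million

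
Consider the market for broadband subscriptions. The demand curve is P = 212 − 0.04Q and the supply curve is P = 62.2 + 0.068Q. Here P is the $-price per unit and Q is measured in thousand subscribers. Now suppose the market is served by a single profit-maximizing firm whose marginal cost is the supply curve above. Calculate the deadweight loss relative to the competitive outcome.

$7588.68 thousand

Competitive equilibrium: 212 − 0.04Q = 62.2 + 0.068Q → Q* = 1387.037, P* = 156.5185.
Marginal revenue: MR = 212 − 0.08Q. Set MR = MC: 212 − 0.08Q = 62.2 + 0.068Q → Q_m = 1012.1622.
Price P_m = 212 − 0.04·1012.1622 = 171.5135; MC(Q_m) = 62.2 + 0.068·1012.1622 = 131.027.
Competitive Q* = 1387.037, so ΔQ = 374.8748; wedge = 171.5135 − 131.027 = 40.4865.
The triangle = ½ × 374.8748 × 40.4865 = $7588.68 thousand.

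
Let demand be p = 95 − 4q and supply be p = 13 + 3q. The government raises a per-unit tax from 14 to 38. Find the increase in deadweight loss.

Competitive equilibrium: 95 − 4q = 13 + 3q → q* = 11.7143, p* = 48.1429.
For a per-unit tax t: Δq = t/7, so DWL = ½·t·(t/7) = t²/14.
At t = 14: DWL = 14. At t = 38: DWL = 103.143.
Increase = 103.143 − 14 = 89.14.

89.14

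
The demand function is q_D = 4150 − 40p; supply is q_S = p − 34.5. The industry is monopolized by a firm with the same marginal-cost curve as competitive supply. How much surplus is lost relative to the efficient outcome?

In inverse form: demand p = 103.75 − 0.025q, supply p = 34.5 + q.
Competitive equilibrium: 103.75 − 0.025q = 34.5 + q → q* = 67.561, p* = 102.061.
Marginal revenue: MR = 103.75 − 0.05q. Set MR = MC: 103.75 − 0.05q = 34.5 + q → q_m = 65.9524.
Price p_m = 103.75 − 0.025·65.9524 = 102.1012; MC(q_m) = 34.5 + 1·65.9524 = 100.4524.
Competitive q* = 67.561, so Δq = 1.6086; wedge = 102.1012 − 100.4524 = 1.6488.
Deadweight loss = ½ × 1.6086 × 1.6488 = 1.33.

1.33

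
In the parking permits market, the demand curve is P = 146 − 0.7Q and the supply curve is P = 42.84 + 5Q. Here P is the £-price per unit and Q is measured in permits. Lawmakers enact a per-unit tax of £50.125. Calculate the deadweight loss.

£220.40

Competitive equilibrium: 146 − 0.7Q = 42.84 + 5Q → Q* = 18.09825, P* = 133.33123.
With the tax, the buyer price exceeds the seller price by 50.125: (146 − 0.7Q) − (42.84 + 5Q) = 50.125 → Q' = 9.30439.
ΔQ = 18.09825 − 9.30439 = 8.79386; the wedge equals the tax, 50.125.
The triangle = ½ × 8.79386 × 50.125 = £220.40.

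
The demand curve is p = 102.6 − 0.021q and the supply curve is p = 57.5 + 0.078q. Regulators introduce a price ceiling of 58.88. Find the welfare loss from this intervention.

9490.35

Competitive equilibrium: 102.6 − 0.021q = 57.5 + 0.078q → q* = 455.55556, p* = 93.03333.
At the ceiling p = 58.88, quantity supplied = (58.88 − 57.5)/0.078 = 17.69231.
Willingness to pay at q' = 17.69231: 102.6 − 0.021·17.69231 = 102.22846.
Δq = 455.55556 − 17.69231 = 437.86325; wedge = 102.22846 − 58.88 = 43.34846.
Deadweight loss = ½ × 437.86325 × 43.34846 = 9490.35.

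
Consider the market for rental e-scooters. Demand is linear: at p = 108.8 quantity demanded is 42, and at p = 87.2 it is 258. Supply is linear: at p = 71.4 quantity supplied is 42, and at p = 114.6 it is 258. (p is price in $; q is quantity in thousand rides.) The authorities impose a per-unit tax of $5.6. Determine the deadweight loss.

$52.27 thousand

Demand slope = (87.2 − 108.8)/(258 − 42) = −0.1, so p = 113 − 0.1q.
Supply slope = (114.6 − 71.4)/(258 − 42) = 0.2, so p = 63 + 0.2q.
Competitive equilibrium: 113 − 0.1q = 63 + 0.2q → q* = 166.6667, p* = 96.3333.
With the tax, the buyer price exceeds the seller price by 5.6: (113 − 0.1q) − (63 + 0.2q) = 5.6 → q' = 148.
Δq = 166.6667 − 148 = 18.6667; the wedge equals the tax, 5.6.
The triangle = ½ × 18.6667 × 5.6 = $52.27 thousand.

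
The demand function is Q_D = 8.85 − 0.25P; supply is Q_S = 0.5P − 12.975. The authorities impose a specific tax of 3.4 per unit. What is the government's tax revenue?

3.43

In inverse form: demand P = 35.4 − 4Q, supply P = 25.95 + 2Q.
Competitive equilibrium: 35.4 − 4Q = 25.95 + 2Q → Q* = 1.575, P* = 29.1.
With the tax, the buyer price exceeds the seller price by 3.4: (35.4 − 4Q) − (25.95 + 2Q) = 3.4 → Q' = 1.0083.
Tax revenue = 3.4 × 1.0083 = 3.43.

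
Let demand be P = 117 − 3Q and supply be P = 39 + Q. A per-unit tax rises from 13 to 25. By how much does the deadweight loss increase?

57

Competitive equilibrium: 117 − 3Q = 39 + Q → Q* = 19.5, P* = 58.5.
For a per-unit tax t: ΔQ = t/4, so DWL = ½·t·(t/4) = t²/8.
At t = 13: DWL = 21.125. At t = 25: DWL = 78.125.
Increase = 78.125 − 21.125 = 57.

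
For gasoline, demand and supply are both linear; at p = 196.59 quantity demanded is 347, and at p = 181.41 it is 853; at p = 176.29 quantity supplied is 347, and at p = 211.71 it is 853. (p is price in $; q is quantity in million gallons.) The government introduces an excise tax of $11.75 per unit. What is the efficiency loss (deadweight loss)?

Demand slope = (181.41 − 196.59)/(853 − 347) = −0.03, so p = 207 − 0.03q.
Supply slope = (211.71 − 176.29)/(853 − 347) = 0.07, so p = 152 + 0.07q.
Competitive equilibrium: 207 − 0.03q = 152 + 0.07q → q* = 550, p* = 190.5.
With the tax, the buyer price exceeds the seller price by 11.75: (207 − 0.03q) − (152 + 0.07q) = 11.75 → q' = 432.5.
Δq = 550 − 432.5 = 117.5; the wedge equals the tax, 11.75.
Welfare loss = ½ × 117.5 × 11.75 = $690.31 million.

$690.31 million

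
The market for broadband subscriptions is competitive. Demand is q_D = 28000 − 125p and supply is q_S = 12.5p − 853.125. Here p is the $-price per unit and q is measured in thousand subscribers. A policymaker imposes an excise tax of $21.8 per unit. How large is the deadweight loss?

$2700.23 thousand

In inverse form: demand p = 224 − 0.008q, supply p = 68.25 + 0.08q.
Competitive equilibrium: 224 − 0.008q = 68.25 + 0.08q → q* = 1769.8864, p* = 209.8409.
With the tax, the buyer price exceeds the seller price by 21.8: (224 − 0.008q) − (68.25 + 0.08q) = 21.8 → q' = 1522.1591.
Δq = 1769.8864 − 1522.1591 = 247.7273; the wedge equals the tax, 21.8.
Deadweight loss = ½ × 247.7273 × 21.8 = $2700.23 thousand.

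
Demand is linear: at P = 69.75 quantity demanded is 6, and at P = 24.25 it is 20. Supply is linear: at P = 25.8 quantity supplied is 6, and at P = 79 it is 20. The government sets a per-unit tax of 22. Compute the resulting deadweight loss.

34.33

Demand slope = (24.25 − 69.75)/(20 − 6) = −3.25, so P = 89.25 − 3.25Q.
Supply slope = (79 − 25.8)/(20 − 6) = 3.8, so P = 3 + 3.8Q.
Competitive equilibrium: 89.25 − 3.25Q = 3 + 3.8Q → Q* = 12.234, P* = 49.4894.
With the tax, the buyer price exceeds the seller price by 22: (89.25 − 3.25Q) − (3 + 3.8Q) = 22 → Q' = 9.1135.
ΔQ = 12.234 − 9.1135 = 3.1205; the wedge equals the tax, 22.
The triangle = ½ × 3.1205 × 22 = 34.33.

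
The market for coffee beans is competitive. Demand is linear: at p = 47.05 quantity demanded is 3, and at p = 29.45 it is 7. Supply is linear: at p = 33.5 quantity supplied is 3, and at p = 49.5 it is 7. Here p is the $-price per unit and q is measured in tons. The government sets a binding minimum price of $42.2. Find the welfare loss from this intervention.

Demand slope = (29.45 − 47.05)/(7 − 3) = −4.4, so p = 60.25 − 4.4q.
Supply slope = (49.5 − 33.5)/(7 − 3) = 4, so p = 21.5 + 4q.
Competitive equilibrium: 60.25 − 4.4q = 21.5 + 4q → q* = 4.6131, p* = 39.9524.
At the floor p = 42.2, quantity demanded = (60.25 − 42.2)/4.4 = 4.1023.
Sellers' marginal cost at q' = 4.1023: 21.5 + 4·4.1023 = 37.9092.
Δq = 4.6131 − 4.1023 = 0.5108; wedge = 42.2 − 37.9092 = 4.2908.
DWL = ½ × 0.5108 × 4.2908 = $1.10.

$1.10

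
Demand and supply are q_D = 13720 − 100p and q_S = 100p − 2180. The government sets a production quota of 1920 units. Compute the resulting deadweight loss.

148225

In inverse form: demand p = 137.2 − 0.01q, supply p = 21.8 + 0.01q.
Competitive equilibrium: 137.2 − 0.01q = 21.8 + 0.01q → q* = 5770, p* = 79.5.
At q = 1920: demand price = 137.2 − 0.01·1920 = 118; supply price = 21.8 + 0.01·1920 = 41.
Δq = 5770 − 1920 = 3850; wedge = 118 − 41 = 77.
Welfare loss = ½ × 3850 × 77 = 148225.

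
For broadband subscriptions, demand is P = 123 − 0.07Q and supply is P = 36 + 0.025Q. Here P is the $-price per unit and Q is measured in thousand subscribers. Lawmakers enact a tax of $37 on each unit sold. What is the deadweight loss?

Competitive equilibrium: 123 − 0.07Q = 36 + 0.025Q → Q* = 915.7895, P* = 58.8947.
With the tax, the buyer price exceeds the seller price by 37: (123 − 0.07Q) − (36 + 0.025Q) = 37 → Q' = 526.3158.
ΔQ = 915.7895 − 526.3158 = 389.4737; the wedge equals the tax, 37.
DWL = ½ × 389.4737 × 37 = $7205.26 thousand.

$7205.26 thousand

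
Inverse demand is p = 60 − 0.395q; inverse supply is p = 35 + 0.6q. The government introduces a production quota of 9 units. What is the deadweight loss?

129.37

Competitive equilibrium: 60 − 0.395q = 35 + 0.6q → q* = 25.1256, p* = 50.0754.
At q = 9: demand price = 60 − 0.395·9 = 56.445; supply price = 35 + 0.6·9 = 40.4.
Δq = 25.1256 − 9 = 16.1256; wedge = 56.445 − 40.4 = 16.045.
Deadweight loss = ½ × 16.1256 × 16.045 = 129.37.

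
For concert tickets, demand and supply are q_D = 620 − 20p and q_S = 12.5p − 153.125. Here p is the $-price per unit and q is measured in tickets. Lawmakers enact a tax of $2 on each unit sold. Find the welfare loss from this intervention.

In inverse form: demand p = 31 − 0.05q, supply p = 12.25 + 0.08q.
Competitive equilibrium: 31 − 0.05q = 12.25 + 0.08q → q* = 144.2308, p* = 23.7885.
With the tax, the buyer price exceeds the seller price by 2: (31 − 0.05q) − (12.25 + 0.08q) = 2 → q' = 128.8462.
Δq = 144.2308 − 128.8462 = 15.3846; the wedge equals the tax, 2.
Welfare loss = ½ × 15.3846 × 2 = $15.38.

$15.38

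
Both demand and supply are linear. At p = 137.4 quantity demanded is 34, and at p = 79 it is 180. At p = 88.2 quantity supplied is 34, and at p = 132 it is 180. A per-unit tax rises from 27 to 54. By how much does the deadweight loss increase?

Demand slope = (79 − 137.4)/(180 − 34) = −0.4, so p = 151 − 0.4q.
Supply slope = (132 − 88.2)/(180 − 34) = 0.3, so p = 78 + 0.3q.
Competitive equilibrium: 151 − 0.4q = 78 + 0.3q → q* = 104.2857, p* = 109.2857.
For a per-unit tax t: Δq = t/0.7, so DWL = ½·t·(t/0.7) = t²/1.4.
At t = 27: DWL = 520.714. At t = 54: DWL = 2082.857.
Increase = 2082.857 − 520.714 = 1562.14.

1562.14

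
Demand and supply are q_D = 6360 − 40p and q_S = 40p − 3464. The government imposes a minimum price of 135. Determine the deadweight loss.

In inverse form: demand p = 159 − 0.025q, supply p = 86.6 + 0.025q.
Competitive equilibrium: 159 − 0.025q = 86.6 + 0.025q → q* = 1448, p* = 122.8.
At the floor p = 135, quantity demanded = (159 − 135)/0.025 = 960.
Sellers' marginal cost at q' = 960: 86.6 + 0.025·960 = 110.6.
Δq = 1448 − 960 = 488; wedge = 135 − 110.6 = 24.4.
Welfare loss = ½ × 488 × 24.4 = 5953.60.

5953.60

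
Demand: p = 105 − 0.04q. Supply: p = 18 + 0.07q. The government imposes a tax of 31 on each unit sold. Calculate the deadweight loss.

Competitive equilibrium: 105 − 0.04q = 18 + 0.07q → q* = 790.9091, p* = 73.3636.
With the tax, the buyer price exceeds the seller price by 31: (105 − 0.04q) − (18 + 0.07q) = 31 → q' = 509.0909.
Δq = 790.9091 − 509.0909 = 281.8182; the wedge equals the tax, 31.
DWL = ½ × 281.8182 × 31 = 4368.18.

4368.18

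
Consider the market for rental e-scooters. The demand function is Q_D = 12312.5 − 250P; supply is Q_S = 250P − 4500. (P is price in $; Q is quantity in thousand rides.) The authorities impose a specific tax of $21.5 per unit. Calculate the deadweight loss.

$28890.625 thousand

In inverse form: demand P = 49.25 − 0.004Q, supply P = 18 + 0.004Q.
Competitive equilibrium: 49.25 − 0.004Q = 18 + 0.004Q → Q* = 3906.25, P* = 33.625.
With the tax, the buyer price exceeds the seller price by 21.5: (49.25 − 0.004Q) − (18 + 0.004Q) = 21.5 → Q' = 1218.75.
ΔQ = 3906.25 − 1218.75 = 2687.5; the wedge equals the tax, 21.5.
Welfare loss = ½ × 2687.5 × 21.5 = $28890.625 thousand.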